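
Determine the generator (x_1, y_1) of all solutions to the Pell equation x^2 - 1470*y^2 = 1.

(x, y) = (5291, 138)

First expand sqrt(1470) as a continued fraction. With x_i = (sqrt(1470) + m_i)/d_i and (m_0, d_0) = (0, 1): a_0 = floor(sqrt(1470)) = 38, since 38^2 = 1444 <= 1470 < 1521 = 39^2.
Iterate m_{i+1} = d_i*a_i - m_i, d_{i+1} = (1470 - m_{i+1}^2)/d_i, a_{i+1} = floor((a_0 + m_{i+1})/d_{i+1}):
  m_1 = 1*38 - 0 = 38, d_1 = (1470 - 38^2)/1 = 26/1 = 26, a_1 = floor((38 + 38)/26) = 2.
  m_2 = 26*2 - 38 = 14, d_2 = (1470 - 14^2)/26 = 1274/26 = 49, a_2 = floor((38 + 14)/49) = 1.
  m_3 = 49*1 - 14 = 35, d_3 = (1470 - 35^2)/49 = 245/49 = 5, a_3 = floor((38 + 35)/5) = 14.
  m_4 = 5*14 - 35 = 35, d_4 = (1470 - 35^2)/5 = 245/5 = 49, a_4 = floor((38 + 35)/49) = 1.
  m_5 = 49*1 - 35 = 14, d_5 = (1470 - 14^2)/49 = 1274/49 = 26, a_5 = floor((38 + 14)/26) = 2.
  m_6 = 26*2 - 14 = 38, d_6 = (1470 - 38^2)/26 = 26/26 = 1, a_6 = floor((38 + 38)/1) = 76.
  m_7 = 1*76 - 38 = 38, d_7 = (1470 - 38^2)/1 = 26/1 = 26: (m_7, d_7) = (m_1, d_1) = (38, 26), so from here the quotients repeat a_1, ..., a_6; the period length is 6.
So sqrt(1470) = [38; (2, 1, 14, 1, 2, 76)] with period length k = 6.
k is even, so the fundamental solution of x^2 - 1470y^2 = 1 is (p_{k-1}, q_{k-1}) = (p_5, q_5); compute convergents through index 5.
Convergents (p_i = a_i*p_{i-1} + p_{i-2}, q_i = a_i*q_{i-1} + q_{i-2} with p_{-2}=0, p_{-1}=1, q_{-2}=1, q_{-1}=0):
  i=0: a_0=38, p_0 = 38*1 + 0 = 38, q_0 = 38*0 + 1 = 1.
  i=1: a_1=2, p_1 = 2*38 + 1 = 77, q_1 = 2*1 + 0 = 2.
  i=2: a_2=1, p_2 = 1*77 + 38 = 115, q_2 = 1*2 + 1 = 3.
  i=3: a_3=14, p_3 = 14*115 + 77 = 1687, q_3 = 14*3 + 2 = 44.
  i=4: a_4=1, p_4 = 1*1687 + 115 = 1802, q_4 = 1*44 + 3 = 47.
  i=5: a_5=2, p_5 = 2*1802 + 1687 = 5291, q_5 = 2*47 + 44 = 138.
Check: 5291^2 - 1470*138^2 = 27994681 - 27994680 = 1, so (x, y) = (5291, 138) solves the equation, and by the theorem it is the least positive solution.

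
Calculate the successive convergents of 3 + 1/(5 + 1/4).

Using the convergent recurrence p_i = a_i*p_{i-1} + p_{i-2}, q_i = a_i*q_{i-1} + q_{i-2} with p_{-2}=0, p_{-1}=1, q_{-2}=1, q_{-1}=0:
  i=0: a_0=3, p_0 = 3*1 + 0 = 3, q_0 = 3*0 + 1 = 1.
  i=1: a_1=5, p_1 = 5*3 + 1 = 16, q_1 = 5*1 + 0 = 5.
  i=2: a_2=4, p_2 = 4*16 + 3 = 67, q_2 = 4*5 + 1 = 21.

3/1, 16/5, 67/21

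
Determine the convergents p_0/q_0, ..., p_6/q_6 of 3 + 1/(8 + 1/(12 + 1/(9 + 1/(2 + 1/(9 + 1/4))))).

3/1, 25/8, 303/97, 2752/881, 5807/1859, 55015/17612, 225867/72307

Using the convergent recurrence p_i = a_i*p_{i-1} + p_{i-2}, q_i = a_i*q_{i-1} + q_{i-2} with p_{-2}=0, p_{-1}=1, q_{-2}=1, q_{-1}=0:
  i=0: a_0=3, p_0 = 3*1 + 0 = 3, q_0 = 3*0 + 1 = 1.
  i=1: a_1=8, p_1 = 8*3 + 1 = 25, q_1 = 8*1 + 0 = 8.
  i=2: a_2=12, p_2 = 12*25 + 3 = 303, q_2 = 12*8 + 1 = 97.
  i=3: a_3=9, p_3 = 9*303 + 25 = 2752, q_3 = 9*97 + 8 = 881.
  i=4: a_4=2, p_4 = 2*2752 + 303 = 5807, q_4 = 2*881 + 97 = 1859.
  i=5: a_5=9, p_5 = 9*5807 + 2752 = 55015, q_5 = 9*1859 + 881 = 17612.
  i=6: a_6=4, p_6 = 4*55015 + 5807 = 225867, q_6 = 4*17612 + 1859 = 72307.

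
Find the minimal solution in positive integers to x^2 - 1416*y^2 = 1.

First expand sqrt(1416) as a continued fraction. With x_i = (sqrt(1416) + m_i)/d_i and (m_0, d_0) = (0, 1): a_0 = floor(sqrt(1416)) = 37, since 37^2 = 1369 <= 1416 < 1444 = 38^2.
Iterate m_{i+1} = d_i*a_i - m_i, d_{i+1} = (1416 - m_{i+1}^2)/d_i, a_{i+1} = floor((a_0 + m_{i+1})/d_{i+1}):
  m_1 = 1*37 - 0 = 37, d_1 = (1416 - 37^2)/1 = 47/1 = 47, a_1 = floor((37 + 37)/47) = 1.
  m_2 = 47*1 - 37 = 10, d_2 = (1416 - 10^2)/47 = 1316/47 = 28, a_2 = floor((37 + 10)/28) = 1.
  m_3 = 28*1 - 10 = 18, d_3 = (1416 - 18^2)/28 = 1092/28 = 39, a_3 = floor((37 + 18)/39) = 1.
  m_4 = 39*1 - 18 = 21, d_4 = (1416 - 21^2)/39 = 975/39 = 25, a_4 = floor((37 + 21)/25) = 2.
  m_5 = 25*2 - 21 = 29, d_5 = (1416 - 29^2)/25 = 575/25 = 23, a_5 = floor((37 + 29)/23) = 2.
  m_6 = 23*2 - 29 = 17, d_6 = (1416 - 17^2)/23 = 1127/23 = 49, a_6 = floor((37 + 17)/49) = 1.
  m_7 = 49*1 - 17 = 32, d_7 = (1416 - 32^2)/49 = 392/49 = 8, a_7 = floor((37 + 32)/8) = 8.
  m_8 = 8*8 - 32 = 32, d_8 = (1416 - 32^2)/8 = 392/8 = 49, a_8 = floor((37 + 32)/49) = 1.
  m_9 = 49*1 - 32 = 17, d_9 = (1416 - 17^2)/49 = 1127/49 = 23, a_9 = floor((37 + 17)/23) = 2.
  m_10 = 23*2 - 17 = 29, d_10 = (1416 - 29^2)/23 = 575/23 = 25, a_10 = floor((37 + 29)/25) = 2.
  m_11 = 25*2 - 29 = 21, d_11 = (1416 - 21^2)/25 = 975/25 = 39, a_11 = floor((37 + 21)/39) = 1.
  m_12 = 39*1 - 21 = 18, d_12 = (1416 - 18^2)/39 = 1092/39 = 28, a_12 = floor((37 + 18)/28) = 1.
  m_13 = 28*1 - 18 = 10, d_13 = (1416 - 10^2)/28 = 1316/28 = 47, a_13 = floor((37 + 10)/47) = 1.
  m_14 = 47*1 - 10 = 37, d_14 = (1416 - 37^2)/47 = 47/47 = 1, a_14 = floor((37 + 37)/1) = 74.
  m_15 = 1*74 - 37 = 37, d_15 = (1416 - 37^2)/1 = 47/1 = 47: (m_15, d_15) = (m_1, d_1) = (37, 47), so from here the quotients repeat a_1, ..., a_14; the period length is 14.
So sqrt(1416) = [37; (1, 1, 1, 2, 2, 1, 8, 1, 2, 2, 1, 1, 1, 74)] with period length k = 14.
k is even, so the fundamental solution of x^2 - 1416y^2 = 1 is (p_{k-1}, q_{k-1}) = (p_13, q_13); compute convergents through index 13.
Convergents (p_i = a_i*p_{i-1} + p_{i-2}, q_i = a_i*q_{i-1} + q_{i-2} with p_{-2}=0, p_{-1}=1, q_{-2}=1, q_{-1}=0):
  i=0: a_0=37, p_0 = 37*1 + 0 = 37, q_0 = 37*0 + 1 = 1.
  i=1: a_1=1, p_1 = 1*37 + 1 = 38, q_1 = 1*1 + 0 = 1.
  i=2: a_2=1, p_2 = 1*38 + 37 = 75, q_2 = 1*1 + 1 = 2.
  i=3: a_3=1, p_3 = 1*75 + 38 = 113, q_3 = 1*2 + 1 = 3.
  i=4: a_4=2, p_4 = 2*113 + 75 = 301, q_4 = 2*3 + 2 = 8.
  i=5: a_5=2, p_5 = 2*301 + 113 = 715, q_5 = 2*8 + 3 = 19.
  i=6: a_6=1, p_6 = 1*715 + 301 = 1016, q_6 = 1*19 + 8 = 27.
  i=7: a_7=8, p_7 = 8*1016 + 715 = 8843, q_7 = 8*27 + 19 = 235.
  i=8: a_8=1, p_8 = 1*8843 + 1016 = 9859, q_8 = 1*235 + 27 = 262.
  i=9: a_9=2, p_9 = 2*9859 + 8843 = 28561, q_9 = 2*262 + 235 = 759.
  i=10: a_10=2, p_10 = 2*28561 + 9859 = 66981, q_10 = 2*759 + 262 = 1780.
  i=11: a_11=1, p_11 = 1*66981 + 28561 = 95542, q_11 = 1*1780 + 759 = 2539.
  i=12: a_12=1, p_12 = 1*95542 + 66981 = 162523, q_12 = 1*2539 + 1780 = 4319.
  i=13: a_13=1, p_13 = 1*162523 + 95542 = 258065, q_13 = 1*4319 + 2539 = 6858.
Check: 258065^2 - 1416*6858^2 = 66597544225 - 66597544224 = 1, so (x, y) = (258065, 6858) solves the equation, and by the theorem it is the least positive solution.

(x, y) = (258065, 6858)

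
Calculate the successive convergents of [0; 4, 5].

Using the convergent recurrence p_i = a_i*p_{i-1} + p_{i-2}, q_i = a_i*q_{i-1} + q_{i-2} with p_{-2}=0, p_{-1}=1, q_{-2}=1, q_{-1}=0:
  i=0: a_0=0, p_0 = 0*1 + 0 = 0, q_0 = 0*0 + 1 = 1.
  i=1: a_1=4, p_1 = 4*0 + 1 = 1, q_1 = 4*1 + 0 = 4.
  i=2: a_2=5, p_2 = 5*1 + 0 = 5, q_2 = 5*4 + 1 = 21.

0/1, 1/4, 5/21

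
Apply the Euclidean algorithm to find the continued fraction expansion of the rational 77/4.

Run the Euclidean algorithm on 77 and 4; the successive quotients are the partial quotients a_0, a_1, ... (each step inverts the fractional part left over by the previous one):
  77 = 19*4 + 1, so a_0 = 19.
  4 = 4*1 + 0, so a_1 = 4.
The remainder reaches 0 after 2 divisions, so the expansion has 2 partial quotients, read off in order.

[19; 4]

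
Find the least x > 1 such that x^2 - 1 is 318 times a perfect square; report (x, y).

First expand sqrt(318) as a continued fraction. With x_i = (sqrt(318) + m_i)/d_i and (m_0, d_0) = (0, 1): a_0 = floor(sqrt(318)) = 17, since 17^2 = 289 <= 318 < 324 = 18^2.
Iterate m_{i+1} = d_i*a_i - m_i, d_{i+1} = (318 - m_{i+1}^2)/d_i, a_{i+1} = floor((a_0 + m_{i+1})/d_{i+1}):
  m_1 = 1*17 - 0 = 17, d_1 = (318 - 17^2)/1 = 29/1 = 29, a_1 = floor((17 + 17)/29) = 1.
  m_2 = 29*1 - 17 = 12, d_2 = (318 - 12^2)/29 = 174/29 = 6, a_2 = floor((17 + 12)/6) = 4.
  m_3 = 6*4 - 12 = 12, d_3 = (318 - 12^2)/6 = 174/6 = 29, a_3 = floor((17 + 12)/29) = 1.
  m_4 = 29*1 - 12 = 17, d_4 = (318 - 17^2)/29 = 29/29 = 1, a_4 = floor((17 + 17)/1) = 34.
  m_5 = 1*34 - 17 = 17, d_5 = (318 - 17^2)/1 = 29/1 = 29: (m_5, d_5) = (m_1, d_1) = (17, 29), so from here the quotients repeat a_1, ..., a_4; the period length is 4.
So sqrt(318) = [17; (1, 4, 1, 34)] with period length k = 4.
k is even, so the fundamental solution of x^2 - 318y^2 = 1 is (p_{k-1}, q_{k-1}) = (p_3, q_3); compute convergents through index 3.
Convergents (p_i = a_i*p_{i-1} + p_{i-2}, q_i = a_i*q_{i-1} + q_{i-2} with p_{-2}=0, p_{-1}=1, q_{-2}=1, q_{-1}=0):
  i=0: a_0=17, p_0 = 17*1 + 0 = 17, q_0 = 17*0 + 1 = 1.
  i=1: a_1=1, p_1 = 1*17 + 1 = 18, q_1 = 1*1 + 0 = 1.
  i=2: a_2=4, p_2 = 4*18 + 17 = 89, q_2 = 4*1 + 1 = 5.
  i=3: a_3=1, p_3 = 1*89 + 18 = 107, q_3 = 1*5 + 1 = 6.
Check: 107^2 - 318*6^2 = 11449 - 11448 = 1, so (x, y) = (107, 6) solves the equation, and by the theorem it is the least positive solution.

(x, y) = (107, 6)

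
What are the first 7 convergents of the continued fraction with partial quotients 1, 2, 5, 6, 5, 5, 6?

1/1, 3/2, 16/11, 99/68, 511/351, 2654/1823, 16435/11289

Using the convergent recurrence p_i = a_i*p_{i-1} + p_{i-2}, q_i = a_i*q_{i-1} + q_{i-2} with p_{-2}=0, p_{-1}=1, q_{-2}=1, q_{-1}=0:
  i=0: a_0=1, p_0 = 1*1 + 0 = 1, q_0 = 1*0 + 1 = 1.
  i=1: a_1=2, p_1 = 2*1 + 1 = 3, q_1 = 2*1 + 0 = 2.
  i=2: a_2=5, p_2 = 5*3 + 1 = 16, q_2 = 5*2 + 1 = 11.
  i=3: a_3=6, p_3 = 6*16 + 3 = 99, q_3 = 6*11 + 2 = 68.
  i=4: a_4=5, p_4 = 5*99 + 16 = 511, q_4 = 5*68 + 11 = 351.
  i=5: a_5=5, p_5 = 5*511 + 99 = 2654, q_5 = 5*351 + 68 = 1823.
  i=6: a_6=6, p_6 = 6*2654 + 511 = 16435, q_6 = 6*1823 + 351 = 11289.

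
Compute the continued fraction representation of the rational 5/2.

[2; 2]

Run the Euclidean algorithm on 5 and 2; the successive quotients are the partial quotients a_0, a_1, ... (each step inverts the fractional part left over by the previous one):
  5 = 2*2 + 1, so a_0 = 2.
  2 = 2*1 + 0, so a_1 = 2.
The remainder reaches 0 after 2 divisions, so the expansion has 2 partial quotients, read off in order.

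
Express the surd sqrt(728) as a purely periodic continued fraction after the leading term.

[26; (1, 52)]

Write x_i = (sqrt(728) + m_i)/d_i with (m_0, d_0) = (0, 1). a_0 = floor(sqrt(728)) = 26, since 26^2 = 676 <= 728 < 729 = 27^2.
Iterate m_{i+1} = d_i*a_i - m_i, d_{i+1} = (728 - m_{i+1}^2)/d_i, a_{i+1} = floor((a_0 + m_{i+1})/d_{i+1}):
  m_1 = 1*26 - 0 = 26, d_1 = (728 - 26^2)/1 = 52/1 = 52, a_1 = floor((26 + 26)/52) = 1.
  m_2 = 52*1 - 26 = 26, d_2 = (728 - 26^2)/52 = 52/52 = 1, a_2 = floor((26 + 26)/1) = 52.
  m_3 = 1*52 - 26 = 26, d_3 = (728 - 26^2)/1 = 52/1 = 52: (m_3, d_3) = (m_1, d_1) = (26, 52), so from here the quotients repeat a_1, a_2; the period length is 2.
Hence the expansion of sqrt(728) is a_0 = 26 followed by the repeating block 1, 52 (period 2).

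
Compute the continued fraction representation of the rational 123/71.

Run the Euclidean algorithm on 123 and 71; the successive quotients are the partial quotients a_0, a_1, ... (each step inverts the fractional part left over by the previous one):
  123 = 1*71 + 52, so a_0 = 1.
  71 = 1*52 + 19, so a_1 = 1.
  52 = 2*19 + 14, so a_2 = 2.
  19 = 1*14 + 5, so a_3 = 1.
  14 = 2*5 + 4, so a_4 = 2.
  5 = 1*4 + 1, so a_5 = 1.
  4 = 4*1 + 0, so a_6 = 4.
The remainder reaches 0 after 7 divisions, so the expansion has 7 partial quotients, read off in order.

[1; 1, 2, 1, 2, 1, 4]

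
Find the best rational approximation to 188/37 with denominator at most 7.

Expand x = 188/37 as a continued fraction with the Euclidean algorithm:
  188 = 5*37 + 3, so a_0 = 5.
  37 = 12*3 + 1, so a_1 = 12.
  3 = 3*1 + 0, so a_2 = 3.
so x = [5; 12, 3].
Convergents (p_i = a_i*p_{i-1} + p_{i-2}, q_i = a_i*q_{i-1} + q_{i-2} with p_{-2}=0, p_{-1}=1, q_{-2}=1, q_{-1}=0), until the denominator exceeds 7:
  i=0: a_0=5, p_0 = 5*1 + 0 = 5, q_0 = 5*0 + 1 = 1.
  i=1: a_1=12, p_1 = 12*5 + 1 = 61, q_1 = 12*1 + 0 = 12.
q_1 = 12 > 7, so the last convergent with denominator <= 7 is p_0/q_0 = 5/1.
The closest fraction with denominator <= 7 is either p_0/q_0 or the intermediate fraction (k*p_0 + p_{-1})/(k*q_0 + q_{-1}) with the largest k >= 1 whose denominator stays <= 7; these approach x as k grows, and every other convergent or intermediate fraction in range is farther away.
Largest k: floor((7 - q_{-1})/q_0) = floor((7 - 0)/1) = 7 (using the seeds p_{-1} = 1, q_{-1} = 0).
That gives (7*5 + 1)/(7*1 + 0) = 36/7.
Compare the errors: |x - 5/1| = |188*1 - 5*37|/(37*1) = 3/37, and |x - 36/7| = |188*7 - 36*37|/(37*7) = 16/259.
Cross-multiplying, 16*37 = 592 < 777 = 3*259, so 16/259 is smaller: the intermediate fraction 36/7 is closer to x than 5/1.

36/7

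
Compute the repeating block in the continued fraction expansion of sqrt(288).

[16; (1, 32)]

Write x_i = (sqrt(288) + m_i)/d_i with (m_0, d_0) = (0, 1). a_0 = floor(sqrt(288)) = 16, since 16^2 = 256 <= 288 < 289 = 17^2.
Iterate m_{i+1} = d_i*a_i - m_i, d_{i+1} = (288 - m_{i+1}^2)/d_i, a_{i+1} = floor((a_0 + m_{i+1})/d_{i+1}):
  m_1 = 1*16 - 0 = 16, d_1 = (288 - 16^2)/1 = 32/1 = 32, a_1 = floor((16 + 16)/32) = 1.
  m_2 = 32*1 - 16 = 16, d_2 = (288 - 16^2)/32 = 32/32 = 1, a_2 = floor((16 + 16)/1) = 32.
  m_3 = 1*32 - 16 = 16, d_3 = (288 - 16^2)/1 = 32/1 = 32: (m_3, d_3) = (m_1, d_1) = (16, 32), so from here the quotients repeat a_1, a_2; the period length is 2.
Hence the expansion of sqrt(288) is a_0 = 16 followed by the repeating block 1, 32 (period 2).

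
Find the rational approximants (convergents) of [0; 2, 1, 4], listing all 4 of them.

Using the convergent recurrence p_i = a_i*p_{i-1} + p_{i-2}, q_i = a_i*q_{i-1} + q_{i-2} with p_{-2}=0, p_{-1}=1, q_{-2}=1, q_{-1}=0:
  i=0: a_0=0, p_0 = 0*1 + 0 = 0, q_0 = 0*0 + 1 = 1.
  i=1: a_1=2, p_1 = 2*0 + 1 = 1, q_1 = 2*1 + 0 = 2.
  i=2: a_2=1, p_2 = 1*1 + 0 = 1, q_2 = 1*2 + 1 = 3.
  i=3: a_3=4, p_3 = 4*1 + 1 = 5, q_3 = 4*3 + 2 = 14.

0/1, 1/2, 1/3, 5/14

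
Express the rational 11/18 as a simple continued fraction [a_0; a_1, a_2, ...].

Run the Euclidean algorithm on 11 and 18; the successive quotients are the partial quotients a_0, a_1, ... (each step inverts the fractional part left over by the previous one):
  11 = 0*18 + 11, so a_0 = 0.
  18 = 1*11 + 7, so a_1 = 1.
  11 = 1*7 + 4, so a_2 = 1.
  7 = 1*4 + 3, so a_3 = 1.
  4 = 1*3 + 1, so a_4 = 1.
  3 = 3*1 + 0, so a_5 = 3.
The remainder reaches 0 after 6 divisions, so the expansion has 6 partial quotients, read off in order.

[0; 1, 1, 1, 1, 3]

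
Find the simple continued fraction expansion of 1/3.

[0; 3]

Run the Euclidean algorithm on 1 and 3; the successive quotients are the partial quotients a_0, a_1, ... (each step inverts the fractional part left over by the previous one):
  1 = 0*3 + 1, so a_0 = 0.
  3 = 3*1 + 0, so a_1 = 3.
The remainder reaches 0 after 2 divisions, so the expansion has 2 partial quotients, read off in order.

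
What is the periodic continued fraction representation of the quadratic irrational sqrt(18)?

Write x_i = (sqrt(18) + m_i)/d_i with (m_0, d_0) = (0, 1). a_0 = floor(sqrt(18)) = 4, since 4^2 = 16 <= 18 < 25 = 5^2.
Iterate m_{i+1} = d_i*a_i - m_i, d_{i+1} = (18 - m_{i+1}^2)/d_i, a_{i+1} = floor((a_0 + m_{i+1})/d_{i+1}):
  m_1 = 1*4 - 0 = 4, d_1 = (18 - 4^2)/1 = 2/1 = 2, a_1 = floor((4 + 4)/2) = 4.
  m_2 = 2*4 - 4 = 4, d_2 = (18 - 4^2)/2 = 2/2 = 1, a_2 = floor((4 + 4)/1) = 8.
  m_3 = 1*8 - 4 = 4, d_3 = (18 - 4^2)/1 = 2/1 = 2: (m_3, d_3) = (m_1, d_1) = (4, 2), so from here the quotients repeat a_1, a_2; the period length is 2.
Hence the expansion of sqrt(18) is a_0 = 4 followed by the repeating block 4, 8 (period 2).

[4; (4, 8)]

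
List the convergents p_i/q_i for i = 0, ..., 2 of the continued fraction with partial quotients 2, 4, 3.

2/1, 9/4, 29/13

Using the convergent recurrence p_i = a_i*p_{i-1} + p_{i-2}, q_i = a_i*q_{i-1} + q_{i-2} with p_{-2}=0, p_{-1}=1, q_{-2}=1, q_{-1}=0:
  i=0: a_0=2, p_0 = 2*1 + 0 = 2, q_0 = 2*0 + 1 = 1.
  i=1: a_1=4, p_1 = 4*2 + 1 = 9, q_1 = 4*1 + 0 = 4.
  i=2: a_2=3, p_2 = 3*9 + 2 = 29, q_2 = 3*4 + 1 = 13.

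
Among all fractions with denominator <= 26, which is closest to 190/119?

Expand x = 190/119 as a continued fraction with the Euclidean algorithm:
  190 = 1*119 + 71, so a_0 = 1.
  119 = 1*71 + 48, so a_1 = 1.
  71 = 1*48 + 23, so a_2 = 1.
  48 = 2*23 + 2, so a_3 = 2.
  23 = 11*2 + 1, so a_4 = 11.
  2 = 2*1 + 0, so a_5 = 2.
so x = [1; 1, 1, 2, 11, 2].
Convergents (p_i = a_i*p_{i-1} + p_{i-2}, q_i = a_i*q_{i-1} + q_{i-2} with p_{-2}=0, p_{-1}=1, q_{-2}=1, q_{-1}=0), until the denominator exceeds 26:
  i=0: a_0=1, p_0 = 1*1 + 0 = 1, q_0 = 1*0 + 1 = 1.
  i=1: a_1=1, p_1 = 1*1 + 1 = 2, q_1 = 1*1 + 0 = 1.
  i=2: a_2=1, p_2 = 1*2 + 1 = 3, q_2 = 1*1 + 1 = 2.
  i=3: a_3=2, p_3 = 2*3 + 2 = 8, q_3 = 2*2 + 1 = 5.
  i=4: a_4=11, p_4 = 11*8 + 3 = 91, q_4 = 11*5 + 2 = 57.
q_4 = 57 > 26, so the last convergent with denominator <= 26 is p_3/q_3 = 8/5.
The closest fraction with denominator <= 26 is either p_3/q_3 or the intermediate fraction (k*p_3 + p_2)/(k*q_3 + q_2) with the largest k >= 1 whose denominator stays <= 26; these approach x as k grows, and every other convergent or intermediate fraction in range is farther away.
Largest k: floor((26 - q_2)/q_3) = floor((26 - 2)/5) = 4.
That gives (4*8 + 3)/(4*5 + 2) = 35/22.
Compare the errors: |x - 8/5| = |190*5 - 8*119|/(119*5) = 2/595, and |x - 35/22| = |190*22 - 35*119|/(119*22) = 15/2618.
Cross-multiplying, 2*2618 = 5236 < 8925 = 15*595, so 2/595 is smaller: the convergent 8/5 is closer to x than 35/22.

8/5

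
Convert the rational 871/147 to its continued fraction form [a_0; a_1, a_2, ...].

Run the Euclidean algorithm on 871 and 147; the successive quotients are the partial quotients a_0, a_1, ... (each step inverts the fractional part left over by the previous one):
  871 = 5*147 + 136, so a_0 = 5.
  147 = 1*136 + 11, so a_1 = 1.
  136 = 12*11 + 4, so a_2 = 12.
  11 = 2*4 + 3, so a_3 = 2.
  4 = 1*3 + 1, so a_4 = 1.
  3 = 3*1 + 0, so a_5 = 3.
The remainder reaches 0 after 6 divisions, so the expansion has 6 partial quotients, read off in order.

[5; 1, 12, 2, 1, 3]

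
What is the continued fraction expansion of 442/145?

Run the Euclidean algorithm on 442 and 145; the successive quotients are the partial quotients a_0, a_1, ... (each step inverts the fractional part left over by the previous one):
  442 = 3*145 + 7, so a_0 = 3.
  145 = 20*7 + 5, so a_1 = 20.
  7 = 1*5 + 2, so a_2 = 1.
  5 = 2*2 + 1, so a_3 = 2.
  2 = 2*1 + 0, so a_4 = 2.
The remainder reaches 0 after 5 divisions, so the expansion has 5 partial quotients, read off in order.

[3; 20, 1, 2, 2]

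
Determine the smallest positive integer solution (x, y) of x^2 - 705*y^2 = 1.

(x, y) = (237161, 8932)

First expand sqrt(705) as a continued fraction. With x_i = (sqrt(705) + m_i)/d_i and (m_0, d_0) = (0, 1): a_0 = floor(sqrt(705)) = 26, since 26^2 = 676 <= 705 < 729 = 27^2.
Iterate m_{i+1} = d_i*a_i - m_i, d_{i+1} = (705 - m_{i+1}^2)/d_i, a_{i+1} = floor((a_0 + m_{i+1})/d_{i+1}):
  m_1 = 1*26 - 0 = 26, d_1 = (705 - 26^2)/1 = 29/1 = 29, a_1 = floor((26 + 26)/29) = 1.
  m_2 = 29*1 - 26 = 3, d_2 = (705 - 3^2)/29 = 696/29 = 24, a_2 = floor((26 + 3)/24) = 1.
  m_3 = 24*1 - 3 = 21, d_3 = (705 - 21^2)/24 = 264/24 = 11, a_3 = floor((26 + 21)/11) = 4.
  m_4 = 11*4 - 21 = 23, d_4 = (705 - 23^2)/11 = 176/11 = 16, a_4 = floor((26 + 23)/16) = 3.
  m_5 = 16*3 - 23 = 25, d_5 = (705 - 25^2)/16 = 80/16 = 5, a_5 = floor((26 + 25)/5) = 10.
  m_6 = 5*10 - 25 = 25, d_6 = (705 - 25^2)/5 = 80/5 = 16, a_6 = floor((26 + 25)/16) = 3.
  m_7 = 16*3 - 25 = 23, d_7 = (705 - 23^2)/16 = 176/16 = 11, a_7 = floor((26 + 23)/11) = 4.
  m_8 = 11*4 - 23 = 21, d_8 = (705 - 21^2)/11 = 264/11 = 24, a_8 = floor((26 + 21)/24) = 1.
  m_9 = 24*1 - 21 = 3, d_9 = (705 - 3^2)/24 = 696/24 = 29, a_9 = floor((26 + 3)/29) = 1.
  m_10 = 29*1 - 3 = 26, d_10 = (705 - 26^2)/29 = 29/29 = 1, a_10 = floor((26 + 26)/1) = 52.
  m_11 = 1*52 - 26 = 26, d_11 = (705 - 26^2)/1 = 29/1 = 29: (m_11, d_11) = (m_1, d_1) = (26, 29), so from here the quotients repeat a_1, ..., a_10; the period length is 10.
So sqrt(705) = [26; (1, 1, 4, 3, 10, 3, 4, 1, 1, 52)] with period length k = 10.
k is even, so the fundamental solution of x^2 - 705y^2 = 1 is (p_{k-1}, q_{k-1}) = (p_9, q_9); compute convergents through index 9.
Convergents (p_i = a_i*p_{i-1} + p_{i-2}, q_i = a_i*q_{i-1} + q_{i-2} with p_{-2}=0, p_{-1}=1, q_{-2}=1, q_{-1}=0):
  i=0: a_0=26, p_0 = 26*1 + 0 = 26, q_0 = 26*0 + 1 = 1.
  i=1: a_1=1, p_1 = 1*26 + 1 = 27, q_1 = 1*1 + 0 = 1.
  i=2: a_2=1, p_2 = 1*27 + 26 = 53, q_2 = 1*1 + 1 = 2.
  i=3: a_3=4, p_3 = 4*53 + 27 = 239, q_3 = 4*2 + 1 = 9.
  i=4: a_4=3, p_4 = 3*239 + 53 = 770, q_4 = 3*9 + 2 = 29.
  i=5: a_5=10, p_5 = 10*770 + 239 = 7939, q_5 = 10*29 + 9 = 299.
  i=6: a_6=3, p_6 = 3*7939 + 770 = 24587, q_6 = 3*299 + 29 = 926.
  i=7: a_7=4, p_7 = 4*24587 + 7939 = 106287, q_7 = 4*926 + 299 = 4003.
  i=8: a_8=1, p_8 = 1*106287 + 24587 = 130874, q_8 = 1*4003 + 926 = 4929.
  i=9: a_9=1, p_9 = 1*130874 + 106287 = 237161, q_9 = 1*4929 + 4003 = 8932.
Check: 237161^2 - 705*8932^2 = 56245339921 - 56245339920 = 1, so (x, y) = (237161, 8932) solves the equation, and by the theorem it is the least positive solution.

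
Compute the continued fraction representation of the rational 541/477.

[1; 7, 2, 4, 1, 5]

Run the Euclidean algorithm on 541 and 477; the successive quotients are the partial quotients a_0, a_1, ... (each step inverts the fractional part left over by the previous one):
  541 = 1*477 + 64, so a_0 = 1.
  477 = 7*64 + 29, so a_1 = 7.
  64 = 2*29 + 6, so a_2 = 2.
  29 = 4*6 + 5, so a_3 = 4.
  6 = 1*5 + 1, so a_4 = 1.
  5 = 5*1 + 0, so a_5 = 5.
The remainder reaches 0 after 6 divisions, so the expansion has 6 partial quotients, read off in order.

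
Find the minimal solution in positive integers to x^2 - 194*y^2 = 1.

First expand sqrt(194) as a continued fraction. With x_i = (sqrt(194) + m_i)/d_i and (m_0, d_0) = (0, 1): a_0 = floor(sqrt(194)) = 13, since 13^2 = 169 <= 194 < 196 = 14^2.
Iterate m_{i+1} = d_i*a_i - m_i, d_{i+1} = (194 - m_{i+1}^2)/d_i, a_{i+1} = floor((a_0 + m_{i+1})/d_{i+1}):
  m_1 = 1*13 - 0 = 13, d_1 = (194 - 13^2)/1 = 25/1 = 25, a_1 = floor((13 + 13)/25) = 1.
  m_2 = 25*1 - 13 = 12, d_2 = (194 - 12^2)/25 = 50/25 = 2, a_2 = floor((13 + 12)/2) = 12.
  m_3 = 2*12 - 12 = 12, d_3 = (194 - 12^2)/2 = 50/2 = 25, a_3 = floor((13 + 12)/25) = 1.
  m_4 = 25*1 - 12 = 13, d_4 = (194 - 13^2)/25 = 25/25 = 1, a_4 = floor((13 + 13)/1) = 26.
  m_5 = 1*26 - 13 = 13, d_5 = (194 - 13^2)/1 = 25/1 = 25: (m_5, d_5) = (m_1, d_1) = (13, 25), so from here the quotients repeat a_1, ..., a_4; the period length is 4.
So sqrt(194) = [13; (1, 12, 1, 26)] with period length k = 4.
k is even, so the fundamental solution of x^2 - 194y^2 = 1 is (p_{k-1}, q_{k-1}) = (p_3, q_3); compute convergents through index 3.
Convergents (p_i = a_i*p_{i-1} + p_{i-2}, q_i = a_i*q_{i-1} + q_{i-2} with p_{-2}=0, p_{-1}=1, q_{-2}=1, q_{-1}=0):
  i=0: a_0=13, p_0 = 13*1 + 0 = 13, q_0 = 13*0 + 1 = 1.
  i=1: a_1=1, p_1 = 1*13 + 1 = 14, q_1 = 1*1 + 0 = 1.
  i=2: a_2=12, p_2 = 12*14 + 13 = 181, q_2 = 12*1 + 1 = 13.
  i=3: a_3=1, p_3 = 1*181 + 14 = 195, q_3 = 1*13 + 1 = 14.
Check: 195^2 - 194*14^2 = 38025 - 38024 = 1, so (x, y) = (195, 14) solves the equation, and by the theorem it is the least positive solution.

(x, y) = (195, 14)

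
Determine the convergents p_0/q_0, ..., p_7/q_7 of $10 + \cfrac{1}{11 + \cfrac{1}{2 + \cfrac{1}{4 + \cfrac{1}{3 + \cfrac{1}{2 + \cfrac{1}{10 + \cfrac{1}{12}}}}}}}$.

10/1, 111/11, 232/23, 1039/103, 3349/332, 7737/767, 80719/8002, 976365/96791

Using the convergent recurrence p_i = a_i*p_{i-1} + p_{i-2}, q_i = a_i*q_{i-1} + q_{i-2} with p_{-2}=0, p_{-1}=1, q_{-2}=1, q_{-1}=0:
  i=0: a_0=10, p_0 = 10*1 + 0 = 10, q_0 = 10*0 + 1 = 1.
  i=1: a_1=11, p_1 = 11*10 + 1 = 111, q_1 = 11*1 + 0 = 11.
  i=2: a_2=2, p_2 = 2*111 + 10 = 232, q_2 = 2*11 + 1 = 23.
  i=3: a_3=4, p_3 = 4*232 + 111 = 1039, q_3 = 4*23 + 11 = 103.
  i=4: a_4=3, p_4 = 3*1039 + 232 = 3349, q_4 = 3*103 + 23 = 332.
  i=5: a_5=2, p_5 = 2*3349 + 1039 = 7737, q_5 = 2*332 + 103 = 767.
  i=6: a_6=10, p_6 = 10*7737 + 3349 = 80719, q_6 = 10*767 + 332 = 8002.
  i=7: a_7=12, p_7 = 12*80719 + 7737 = 976365, q_7 = 12*8002 + 767 = 96791.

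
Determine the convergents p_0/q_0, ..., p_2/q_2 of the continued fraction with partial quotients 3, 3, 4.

Using the convergent recurrence p_i = a_i*p_{i-1} + p_{i-2}, q_i = a_i*q_{i-1} + q_{i-2} with p_{-2}=0, p_{-1}=1, q_{-2}=1, q_{-1}=0:
  i=0: a_0=3, p_0 = 3*1 + 0 = 3, q_0 = 3*0 + 1 = 1.
  i=1: a_1=3, p_1 = 3*3 + 1 = 10, q_1 = 3*1 + 0 = 3.
  i=2: a_2=4, p_2 = 4*10 + 3 = 43, q_2 = 4*3 + 1 = 13.

3/1, 10/3, 43/13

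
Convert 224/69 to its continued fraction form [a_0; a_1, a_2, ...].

Run the Euclidean algorithm on 224 and 69; the successive quotients are the partial quotients a_0, a_1, ... (each step inverts the fractional part left over by the previous one):
  224 = 3*69 + 17, so a_0 = 3.
  69 = 4*17 + 1, so a_1 = 4.
  17 = 17*1 + 0, so a_2 = 17.
The remainder reaches 0 after 3 divisions, so the expansion has 3 partial quotients, read off in order.

[3; 4, 17]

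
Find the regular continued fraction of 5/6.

[0; 1, 5]

Run the Euclidean algorithm on 5 and 6; the successive quotients are the partial quotients a_0, a_1, ... (each step inverts the fractional part left over by the previous one):
  5 = 0*6 + 5, so a_0 = 0.
  6 = 1*5 + 1, so a_1 = 1.
  5 = 5*1 + 0, so a_2 = 5.
The remainder reaches 0 after 3 divisions, so the expansion has 3 partial quotients, read off in order.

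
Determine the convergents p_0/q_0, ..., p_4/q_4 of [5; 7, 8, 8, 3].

Using the convergent recurrence p_i = a_i*p_{i-1} + p_{i-2}, q_i = a_i*q_{i-1} + q_{i-2} with p_{-2}=0, p_{-1}=1, q_{-2}=1, q_{-1}=0:
  i=0: a_0=5, p_0 = 5*1 + 0 = 5, q_0 = 5*0 + 1 = 1.
  i=1: a_1=7, p_1 = 7*5 + 1 = 36, q_1 = 7*1 + 0 = 7.
  i=2: a_2=8, p_2 = 8*36 + 5 = 293, q_2 = 8*7 + 1 = 57.
  i=3: a_3=8, p_3 = 8*293 + 36 = 2380, q_3 = 8*57 + 7 = 463.
  i=4: a_4=3, p_4 = 3*2380 + 293 = 7433, q_4 = 3*463 + 57 = 1446.

5/1, 36/7, 293/57, 2380/463, 7433/1446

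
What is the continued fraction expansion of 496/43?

[11; 1, 1, 6, 1, 2]

Run the Euclidean algorithm on 496 and 43; the successive quotients are the partial quotients a_0, a_1, ... (each step inverts the fractional part left over by the previous one):
  496 = 11*43 + 23, so a_0 = 11.
  43 = 1*23 + 20, so a_1 = 1.
  23 = 1*20 + 3, so a_2 = 1.
  20 = 6*3 + 2, so a_3 = 6.
  3 = 1*2 + 1, so a_4 = 1.
  2 = 2*1 + 0, so a_5 = 2.
The remainder reaches 0 after 6 divisions, so the expansion has 6 partial quotients, read off in order.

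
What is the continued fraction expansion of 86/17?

Run the Euclidean algorithm on 86 and 17; the successive quotients are the partial quotients a_0, a_1, ... (each step inverts the fractional part left over by the previous one):
  86 = 5*17 + 1, so a_0 = 5.
  17 = 17*1 + 0, so a_1 = 17.
The remainder reaches 0 after 2 divisions, so the expansion has 2 partial quotients, read off in order.

[5; 17]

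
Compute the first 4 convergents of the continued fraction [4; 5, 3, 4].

4/1, 21/5, 67/16, 289/69

Using the convergent recurrence p_i = a_i*p_{i-1} + p_{i-2}, q_i = a_i*q_{i-1} + q_{i-2} with p_{-2}=0, p_{-1}=1, q_{-2}=1, q_{-1}=0:
  i=0: a_0=4, p_0 = 4*1 + 0 = 4, q_0 = 4*0 + 1 = 1.
  i=1: a_1=5, p_1 = 5*4 + 1 = 21, q_1 = 5*1 + 0 = 5.
  i=2: a_2=3, p_2 = 3*21 + 4 = 67, q_2 = 3*5 + 1 = 16.
  i=3: a_3=4, p_3 = 4*67 + 21 = 289, q_3 = 4*16 + 5 = 69.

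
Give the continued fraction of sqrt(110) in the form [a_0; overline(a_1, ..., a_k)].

[10; overline(2, 20)]

Write x_i = (sqrt(110) + m_i)/d_i with (m_0, d_0) = (0, 1). a_0 = floor(sqrt(110)) = 10, since 10^2 = 100 <= 110 < 121 = 11^2.
Iterate m_{i+1} = d_i*a_i - m_i, d_{i+1} = (110 - m_{i+1}^2)/d_i, a_{i+1} = floor((a_0 + m_{i+1})/d_{i+1}):
  m_1 = 1*10 - 0 = 10, d_1 = (110 - 10^2)/1 = 10/1 = 10, a_1 = floor((10 + 10)/10) = 2.
  m_2 = 10*2 - 10 = 10, d_2 = (110 - 10^2)/10 = 10/10 = 1, a_2 = floor((10 + 10)/1) = 20.
  m_3 = 1*20 - 10 = 10, d_3 = (110 - 10^2)/1 = 10/1 = 10: (m_3, d_3) = (m_1, d_1) = (10, 10), so from here the quotients repeat a_1, a_2; the period length is 2.
Hence the expansion of sqrt(110) is a_0 = 10 followed by the repeating block 2, 20 (period 2).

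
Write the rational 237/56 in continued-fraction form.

[4; 4, 3, 4]

Run the Euclidean algorithm on 237 and 56; the successive quotients are the partial quotients a_0, a_1, ... (each step inverts the fractional part left over by the previous one):
  237 = 4*56 + 13, so a_0 = 4.
  56 = 4*13 + 4, so a_1 = 4.
  13 = 3*4 + 1, so a_2 = 3.
  4 = 4*1 + 0, so a_3 = 4.
The remainder reaches 0 after 4 divisions, so the expansion has 4 partial quotients, read off in order.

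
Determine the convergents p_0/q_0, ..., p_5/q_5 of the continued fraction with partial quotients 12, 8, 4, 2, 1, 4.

12/1, 97/8, 400/33, 897/74, 1297/107, 6085/502

Using the convergent recurrence p_i = a_i*p_{i-1} + p_{i-2}, q_i = a_i*q_{i-1} + q_{i-2} with p_{-2}=0, p_{-1}=1, q_{-2}=1, q_{-1}=0:
  i=0: a_0=12, p_0 = 12*1 + 0 = 12, q_0 = 12*0 + 1 = 1.
  i=1: a_1=8, p_1 = 8*12 + 1 = 97, q_1 = 8*1 + 0 = 8.
  i=2: a_2=4, p_2 = 4*97 + 12 = 400, q_2 = 4*8 + 1 = 33.
  i=3: a_3=2, p_3 = 2*400 + 97 = 897, q_3 = 2*33 + 8 = 74.
  i=4: a_4=1, p_4 = 1*897 + 400 = 1297, q_4 = 1*74 + 33 = 107.
  i=5: a_5=4, p_5 = 4*1297 + 897 = 6085, q_5 = 4*107 + 74 = 502.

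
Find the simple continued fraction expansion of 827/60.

Run the Euclidean algorithm on 827 and 60; the successive quotients are the partial quotients a_0, a_1, ... (each step inverts the fractional part left over by the previous one):
  827 = 13*60 + 47, so a_0 = 13.
  60 = 1*47 + 13, so a_1 = 1.
  47 = 3*13 + 8, so a_2 = 3.
  13 = 1*8 + 5, so a_3 = 1.
  8 = 1*5 + 3, so a_4 = 1.
  5 = 1*3 + 2, so a_5 = 1.
  3 = 1*2 + 1, so a_6 = 1.
  2 = 2*1 + 0, so a_7 = 2.
The remainder reaches 0 after 8 divisions, so the expansion has 8 partial quotients, read off in order.

[13; 1, 3, 1, 1, 1, 1, 2]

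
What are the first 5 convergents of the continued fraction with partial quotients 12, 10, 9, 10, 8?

12/1, 121/10, 1101/91, 11131/920, 90149/7451

Using the convergent recurrence p_i = a_i*p_{i-1} + p_{i-2}, q_i = a_i*q_{i-1} + q_{i-2} with p_{-2}=0, p_{-1}=1, q_{-2}=1, q_{-1}=0:
  i=0: a_0=12, p_0 = 12*1 + 0 = 12, q_0 = 12*0 + 1 = 1.
  i=1: a_1=10, p_1 = 10*12 + 1 = 121, q_1 = 10*1 + 0 = 10.
  i=2: a_2=9, p_2 = 9*121 + 12 = 1101, q_2 = 9*10 + 1 = 91.
  i=3: a_3=10, p_3 = 10*1101 + 121 = 11131, q_3 = 10*91 + 10 = 920.
  i=4: a_4=8, p_4 = 8*11131 + 1101 = 90149, q_4 = 8*920 + 91 = 7451.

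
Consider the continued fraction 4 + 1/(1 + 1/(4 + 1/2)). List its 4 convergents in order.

Using the convergent recurrence p_i = a_i*p_{i-1} + p_{i-2}, q_i = a_i*q_{i-1} + q_{i-2} with p_{-2}=0, p_{-1}=1, q_{-2}=1, q_{-1}=0:
  i=0: a_0=4, p_0 = 4*1 + 0 = 4, q_0 = 4*0 + 1 = 1.
  i=1: a_1=1, p_1 = 1*4 + 1 = 5, q_1 = 1*1 + 0 = 1.
  i=2: a_2=4, p_2 = 4*5 + 4 = 24, q_2 = 4*1 + 1 = 5.
  i=3: a_3=2, p_3 = 2*24 + 5 = 53, q_3 = 2*5 + 1 = 11.

4/1, 5/1, 24/5, 53/11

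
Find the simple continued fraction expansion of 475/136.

Run the Euclidean algorithm on 475 and 136; the successive quotients are the partial quotients a_0, a_1, ... (each step inverts the fractional part left over by the previous one):
  475 = 3*136 + 67, so a_0 = 3.
  136 = 2*67 + 2, so a_1 = 2.
  67 = 33*2 + 1, so a_2 = 33.
  2 = 2*1 + 0, so a_3 = 2.
The remainder reaches 0 after 4 divisions, so the expansion has 4 partial quotients, read off in order.

[3; 2, 33, 2]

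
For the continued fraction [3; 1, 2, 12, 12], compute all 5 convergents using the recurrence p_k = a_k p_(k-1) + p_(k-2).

Using the convergent recurrence p_i = a_i*p_{i-1} + p_{i-2}, q_i = a_i*q_{i-1} + q_{i-2} with p_{-2}=0, p_{-1}=1, q_{-2}=1, q_{-1}=0:
  i=0: a_0=3, p_0 = 3*1 + 0 = 3, q_0 = 3*0 + 1 = 1.
  i=1: a_1=1, p_1 = 1*3 + 1 = 4, q_1 = 1*1 + 0 = 1.
  i=2: a_2=2, p_2 = 2*4 + 3 = 11, q_2 = 2*1 + 1 = 3.
  i=3: a_3=12, p_3 = 12*11 + 4 = 136, q_3 = 12*3 + 1 = 37.
  i=4: a_4=12, p_4 = 12*136 + 11 = 1643, q_4 = 12*37 + 3 = 447.

3/1, 4/1, 11/3, 136/37, 1643/447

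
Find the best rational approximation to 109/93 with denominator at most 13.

7/6

Expand x = 109/93 as a continued fraction with the Euclidean algorithm:
  109 = 1*93 + 16, so a_0 = 1.
  93 = 5*16 + 13, so a_1 = 5.
  16 = 1*13 + 3, so a_2 = 1.
  13 = 4*3 + 1, so a_3 = 4.
  3 = 3*1 + 0, so a_4 = 3.
so x = [1; 5, 1, 4, 3].
Convergents (p_i = a_i*p_{i-1} + p_{i-2}, q_i = a_i*q_{i-1} + q_{i-2} with p_{-2}=0, p_{-1}=1, q_{-2}=1, q_{-1}=0), until the denominator exceeds 13:
  i=0: a_0=1, p_0 = 1*1 + 0 = 1, q_0 = 1*0 + 1 = 1.
  i=1: a_1=5, p_1 = 5*1 + 1 = 6, q_1 = 5*1 + 0 = 5.
  i=2: a_2=1, p_2 = 1*6 + 1 = 7, q_2 = 1*5 + 1 = 6.
  i=3: a_3=4, p_3 = 4*7 + 6 = 34, q_3 = 4*6 + 5 = 29.
q_3 = 29 > 13, so the last convergent with denominator <= 13 is p_2/q_2 = 7/6.
The closest fraction with denominator <= 13 is either p_2/q_2 or the intermediate fraction (k*p_2 + p_1)/(k*q_2 + q_1) with the largest k >= 1 whose denominator stays <= 13; these approach x as k grows, and every other convergent or intermediate fraction in range is farther away.
Largest k: floor((13 - q_1)/q_2) = floor((13 - 5)/6) = 1.
That gives (1*7 + 6)/(1*6 + 5) = 13/11.
Compare the errors: |x - 7/6| = |109*6 - 7*93|/(93*6) = 3/558, and |x - 13/11| = |109*11 - 13*93|/(93*11) = 10/1023.
Cross-multiplying, 3*1023 = 3069 < 5580 = 10*558, so 3/558 is smaller: the convergent 7/6 is closer to x than 13/11.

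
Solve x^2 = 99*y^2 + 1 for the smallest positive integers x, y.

First expand sqrt(99) as a continued fraction. With x_i = (sqrt(99) + m_i)/d_i and (m_0, d_0) = (0, 1): a_0 = floor(sqrt(99)) = 9, since 9^2 = 81 <= 99 < 100 = 10^2.
Iterate m_{i+1} = d_i*a_i - m_i, d_{i+1} = (99 - m_{i+1}^2)/d_i, a_{i+1} = floor((a_0 + m_{i+1})/d_{i+1}):
  m_1 = 1*9 - 0 = 9, d_1 = (99 - 9^2)/1 = 18/1 = 18, a_1 = floor((9 + 9)/18) = 1.
  m_2 = 18*1 - 9 = 9, d_2 = (99 - 9^2)/18 = 18/18 = 1, a_2 = floor((9 + 9)/1) = 18.
  m_3 = 1*18 - 9 = 9, d_3 = (99 - 9^2)/1 = 18/1 = 18: (m_3, d_3) = (m_1, d_1) = (9, 18), so from here the quotients repeat a_1, a_2; the period length is 2.
So sqrt(99) = [9; (1, 18)] with period length k = 2.
k is even, so the fundamental solution of x^2 - 99y^2 = 1 is (p_{k-1}, q_{k-1}) = (p_1, q_1); compute convergents through index 1.
Convergents (p_i = a_i*p_{i-1} + p_{i-2}, q_i = a_i*q_{i-1} + q_{i-2} with p_{-2}=0, p_{-1}=1, q_{-2}=1, q_{-1}=0):
  i=0: a_0=9, p_0 = 9*1 + 0 = 9, q_0 = 9*0 + 1 = 1.
  i=1: a_1=1, p_1 = 1*9 + 1 = 10, q_1 = 1*1 + 0 = 1.
Check: 10^2 - 99*1^2 = 100 - 99 = 1, so (x, y) = (10, 1) solves the equation, and by the theorem it is the least positive solution.

(x, y) = (10, 1)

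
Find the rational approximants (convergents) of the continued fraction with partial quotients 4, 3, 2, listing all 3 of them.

Using the convergent recurrence p_i = a_i*p_{i-1} + p_{i-2}, q_i = a_i*q_{i-1} + q_{i-2} with p_{-2}=0, p_{-1}=1, q_{-2}=1, q_{-1}=0:
  i=0: a_0=4, p_0 = 4*1 + 0 = 4, q_0 = 4*0 + 1 = 1.
  i=1: a_1=3, p_1 = 3*4 + 1 = 13, q_1 = 3*1 + 0 = 3.
  i=2: a_2=2, p_2 = 2*13 + 4 = 30, q_2 = 2*3 + 1 = 7.

4/1, 13/3, 30/7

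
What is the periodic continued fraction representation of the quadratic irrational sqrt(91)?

Write x_i = (sqrt(91) + m_i)/d_i with (m_0, d_0) = (0, 1). a_0 = floor(sqrt(91)) = 9, since 9^2 = 81 <= 91 < 100 = 10^2.
Iterate m_{i+1} = d_i*a_i - m_i, d_{i+1} = (91 - m_{i+1}^2)/d_i, a_{i+1} = floor((a_0 + m_{i+1})/d_{i+1}):
  m_1 = 1*9 - 0 = 9, d_1 = (91 - 9^2)/1 = 10/1 = 10, a_1 = floor((9 + 9)/10) = 1.
  m_2 = 10*1 - 9 = 1, d_2 = (91 - 1^2)/10 = 90/10 = 9, a_2 = floor((9 + 1)/9) = 1.
  m_3 = 9*1 - 1 = 8, d_3 = (91 - 8^2)/9 = 27/9 = 3, a_3 = floor((9 + 8)/3) = 5.
  m_4 = 3*5 - 8 = 7, d_4 = (91 - 7^2)/3 = 42/3 = 14, a_4 = floor((9 + 7)/14) = 1.
  m_5 = 14*1 - 7 = 7, d_5 = (91 - 7^2)/14 = 42/14 = 3, a_5 = floor((9 + 7)/3) = 5.
  m_6 = 3*5 - 7 = 8, d_6 = (91 - 8^2)/3 = 27/3 = 9, a_6 = floor((9 + 8)/9) = 1.
  m_7 = 9*1 - 8 = 1, d_7 = (91 - 1^2)/9 = 90/9 = 10, a_7 = floor((9 + 1)/10) = 1.
  m_8 = 10*1 - 1 = 9, d_8 = (91 - 9^2)/10 = 10/10 = 1, a_8 = floor((9 + 9)/1) = 18.
  m_9 = 1*18 - 9 = 9, d_9 = (91 - 9^2)/1 = 10/1 = 10: (m_9, d_9) = (m_1, d_1) = (9, 10), so from here the quotients repeat a_1, ..., a_8; the period length is 8.
Hence the expansion of sqrt(91) is a_0 = 9 followed by the repeating block 1, 1, 5, 1, 5, 1, 1, 18 (period 8).

[9; (1, 1, 5, 1, 5, 1, 1, 18)]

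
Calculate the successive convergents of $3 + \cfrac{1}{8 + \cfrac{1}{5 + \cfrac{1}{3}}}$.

Using the convergent recurrence p_i = a_i*p_{i-1} + p_{i-2}, q_i = a_i*q_{i-1} + q_{i-2} with p_{-2}=0, p_{-1}=1, q_{-2}=1, q_{-1}=0:
  i=0: a_0=3, p_0 = 3*1 + 0 = 3, q_0 = 3*0 + 1 = 1.
  i=1: a_1=8, p_1 = 8*3 + 1 = 25, q_1 = 8*1 + 0 = 8.
  i=2: a_2=5, p_2 = 5*25 + 3 = 128, q_2 = 5*8 + 1 = 41.
  i=3: a_3=3, p_3 = 3*128 + 25 = 409, q_3 = 3*41 + 8 = 131.

3/1, 25/8, 128/41, 409/131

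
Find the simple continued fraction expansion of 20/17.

[1; 5, 1, 2]

Run the Euclidean algorithm on 20 and 17; the successive quotients are the partial quotients a_0, a_1, ... (each step inverts the fractional part left over by the previous one):
  20 = 1*17 + 3, so a_0 = 1.
  17 = 5*3 + 2, so a_1 = 5.
  3 = 1*2 + 1, so a_2 = 1.
  2 = 2*1 + 0, so a_3 = 2.
The remainder reaches 0 after 4 divisions, so the expansion has 4 partial quotients, read off in order.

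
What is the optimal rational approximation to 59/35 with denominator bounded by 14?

Expand x = 59/35 as a continued fraction with the Euclidean algorithm:
  59 = 1*35 + 24, so a_0 = 1.
  35 = 1*24 + 11, so a_1 = 1.
  24 = 2*11 + 2, so a_2 = 2.
  11 = 5*2 + 1, so a_3 = 5.
  2 = 2*1 + 0, so a_4 = 2.
so x = [1; 1, 2, 5, 2].
Convergents (p_i = a_i*p_{i-1} + p_{i-2}, q_i = a_i*q_{i-1} + q_{i-2} with p_{-2}=0, p_{-1}=1, q_{-2}=1, q_{-1}=0), until the denominator exceeds 14:
  i=0: a_0=1, p_0 = 1*1 + 0 = 1, q_0 = 1*0 + 1 = 1.
  i=1: a_1=1, p_1 = 1*1 + 1 = 2, q_1 = 1*1 + 0 = 1.
  i=2: a_2=2, p_2 = 2*2 + 1 = 5, q_2 = 2*1 + 1 = 3.
  i=3: a_3=5, p_3 = 5*5 + 2 = 27, q_3 = 5*3 + 1 = 16.
q_3 = 16 > 14, so the last convergent with denominator <= 14 is p_2/q_2 = 5/3.
The closest fraction with denominator <= 14 is either p_2/q_2 or the intermediate fraction (k*p_2 + p_1)/(k*q_2 + q_1) with the largest k >= 1 whose denominator stays <= 14; these approach x as k grows, and every other convergent or intermediate fraction in range is farther away.
Largest k: floor((14 - q_1)/q_2) = floor((14 - 1)/3) = 4.
That gives (4*5 + 2)/(4*3 + 1) = 22/13.
Compare the errors: |x - 5/3| = |59*3 - 5*35|/(35*3) = 2/105, and |x - 22/13| = |59*13 - 22*35|/(35*13) = 3/455.
Cross-multiplying, 3*105 = 315 < 910 = 2*455, so 3/455 is smaller: the intermediate fraction 22/13 is closer to x than 5/3.

22/13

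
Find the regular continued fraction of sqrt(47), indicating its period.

[6; (1, 5, 1, 12)]

Write x_i = (sqrt(47) + m_i)/d_i with (m_0, d_0) = (0, 1). a_0 = floor(sqrt(47)) = 6, since 6^2 = 36 <= 47 < 49 = 7^2.
Iterate m_{i+1} = d_i*a_i - m_i, d_{i+1} = (47 - m_{i+1}^2)/d_i, a_{i+1} = floor((a_0 + m_{i+1})/d_{i+1}):
  m_1 = 1*6 - 0 = 6, d_1 = (47 - 6^2)/1 = 11/1 = 11, a_1 = floor((6 + 6)/11) = 1.
  m_2 = 11*1 - 6 = 5, d_2 = (47 - 5^2)/11 = 22/11 = 2, a_2 = floor((6 + 5)/2) = 5.
  m_3 = 2*5 - 5 = 5, d_3 = (47 - 5^2)/2 = 22/2 = 11, a_3 = floor((6 + 5)/11) = 1.
  m_4 = 11*1 - 5 = 6, d_4 = (47 - 6^2)/11 = 11/11 = 1, a_4 = floor((6 + 6)/1) = 12.
  m_5 = 1*12 - 6 = 6, d_5 = (47 - 6^2)/1 = 11/1 = 11: (m_5, d_5) = (m_1, d_1) = (6, 11), so from here the quotients repeat a_1, ..., a_4; the period length is 4.
Hence the expansion of sqrt(47) is a_0 = 6 followed by the repeating block 1, 5, 1, 12 (period 4).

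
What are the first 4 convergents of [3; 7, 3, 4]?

3/1, 22/7, 69/22, 298/95

Using the convergent recurrence p_i = a_i*p_{i-1} + p_{i-2}, q_i = a_i*q_{i-1} + q_{i-2} with p_{-2}=0, p_{-1}=1, q_{-2}=1, q_{-1}=0:
  i=0: a_0=3, p_0 = 3*1 + 0 = 3, q_0 = 3*0 + 1 = 1.
  i=1: a_1=7, p_1 = 7*3 + 1 = 22, q_1 = 7*1 + 0 = 7.
  i=2: a_2=3, p_2 = 3*22 + 3 = 69, q_2 = 3*7 + 1 = 22.
  i=3: a_3=4, p_3 = 4*69 + 22 = 298, q_3 = 4*22 + 7 = 95.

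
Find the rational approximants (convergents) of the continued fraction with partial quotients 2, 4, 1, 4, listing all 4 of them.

Using the convergent recurrence p_i = a_i*p_{i-1} + p_{i-2}, q_i = a_i*q_{i-1} + q_{i-2} with p_{-2}=0, p_{-1}=1, q_{-2}=1, q_{-1}=0:
  i=0: a_0=2, p_0 = 2*1 + 0 = 2, q_0 = 2*0 + 1 = 1.
  i=1: a_1=4, p_1 = 4*2 + 1 = 9, q_1 = 4*1 + 0 = 4.
  i=2: a_2=1, p_2 = 1*9 + 2 = 11, q_2 = 1*4 + 1 = 5.
  i=3: a_3=4, p_3 = 4*11 + 9 = 53, q_3 = 4*5 + 4 = 24.

2/1, 9/4, 11/5, 53/24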